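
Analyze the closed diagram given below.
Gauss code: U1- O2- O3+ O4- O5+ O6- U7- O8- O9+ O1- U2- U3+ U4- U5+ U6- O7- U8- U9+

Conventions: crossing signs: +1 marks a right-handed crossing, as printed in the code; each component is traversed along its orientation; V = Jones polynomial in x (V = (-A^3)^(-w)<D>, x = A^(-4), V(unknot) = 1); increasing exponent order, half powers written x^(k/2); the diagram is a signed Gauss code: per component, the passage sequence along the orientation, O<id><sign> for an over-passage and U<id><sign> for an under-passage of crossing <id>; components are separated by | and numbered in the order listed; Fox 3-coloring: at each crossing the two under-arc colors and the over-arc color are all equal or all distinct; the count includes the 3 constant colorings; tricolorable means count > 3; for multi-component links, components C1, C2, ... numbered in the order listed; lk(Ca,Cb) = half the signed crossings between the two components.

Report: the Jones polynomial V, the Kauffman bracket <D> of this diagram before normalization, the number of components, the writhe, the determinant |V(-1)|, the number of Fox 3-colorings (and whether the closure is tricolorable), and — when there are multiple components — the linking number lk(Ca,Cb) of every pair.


V(x) = -x^-4 + x^-3 + x^-1
bracket: -A^-5 - A^3 + A^7, w = -3
1 component, writhe -3, over 9 crossings
det 3, colorings 9 of 3^9 — tricolorable
observation: the span of V is 3, forcing >= 3 crossings in any diagram


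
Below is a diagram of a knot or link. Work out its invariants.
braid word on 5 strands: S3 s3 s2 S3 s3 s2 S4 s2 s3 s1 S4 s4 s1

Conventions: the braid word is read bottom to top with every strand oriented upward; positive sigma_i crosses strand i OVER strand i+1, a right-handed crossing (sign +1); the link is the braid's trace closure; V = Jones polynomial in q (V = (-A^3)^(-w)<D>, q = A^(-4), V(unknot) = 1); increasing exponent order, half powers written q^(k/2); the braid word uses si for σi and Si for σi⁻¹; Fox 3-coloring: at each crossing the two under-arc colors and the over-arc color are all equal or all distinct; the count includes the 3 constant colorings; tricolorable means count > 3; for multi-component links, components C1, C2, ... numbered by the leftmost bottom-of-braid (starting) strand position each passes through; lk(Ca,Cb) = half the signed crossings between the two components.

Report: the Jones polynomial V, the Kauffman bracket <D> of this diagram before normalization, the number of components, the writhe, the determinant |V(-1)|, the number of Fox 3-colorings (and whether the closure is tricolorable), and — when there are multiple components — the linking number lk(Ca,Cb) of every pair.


V(q) = -q^(3/2) - 2q^(7/2) + q^(9/2) - q^(11/2) + q^(13/2)
bracket: -A^-11 + A^-7 - A^-3 + 2A + A^9, w = +5
2 components, writhe +5, over 13 crossings
lk(C1,C2) = +1
det 6, colorings 9 of 3^13 — tricolorable
observation: the word shrinks to σ2 σ2 σ4⁻¹ σ2 σ3 σ1 σ1 after cancelling


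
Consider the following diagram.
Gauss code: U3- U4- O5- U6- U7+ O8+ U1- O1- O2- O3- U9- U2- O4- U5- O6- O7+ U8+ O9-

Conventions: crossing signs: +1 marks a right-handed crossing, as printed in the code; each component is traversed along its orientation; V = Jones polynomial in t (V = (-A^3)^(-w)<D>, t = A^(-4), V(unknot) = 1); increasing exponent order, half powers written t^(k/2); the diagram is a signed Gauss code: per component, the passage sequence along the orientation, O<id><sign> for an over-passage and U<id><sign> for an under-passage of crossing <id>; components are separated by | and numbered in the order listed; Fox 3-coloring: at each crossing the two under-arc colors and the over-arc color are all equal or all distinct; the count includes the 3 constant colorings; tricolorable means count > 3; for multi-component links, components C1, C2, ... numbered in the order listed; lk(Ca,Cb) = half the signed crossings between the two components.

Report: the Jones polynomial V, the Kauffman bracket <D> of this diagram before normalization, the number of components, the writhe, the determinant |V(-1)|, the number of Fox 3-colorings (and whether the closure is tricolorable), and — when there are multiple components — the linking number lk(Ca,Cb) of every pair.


V(t) = -t^-4 + t^-3 + t^-1
bracket: -A^-11 - A^-3 + A, w = -5
1 component, writhe -5, over 9 crossings
det 3, colorings 9 of 3^9 — tricolorable
observation: det 3 = |V(-1)|; divisible by 3, so tricolorable


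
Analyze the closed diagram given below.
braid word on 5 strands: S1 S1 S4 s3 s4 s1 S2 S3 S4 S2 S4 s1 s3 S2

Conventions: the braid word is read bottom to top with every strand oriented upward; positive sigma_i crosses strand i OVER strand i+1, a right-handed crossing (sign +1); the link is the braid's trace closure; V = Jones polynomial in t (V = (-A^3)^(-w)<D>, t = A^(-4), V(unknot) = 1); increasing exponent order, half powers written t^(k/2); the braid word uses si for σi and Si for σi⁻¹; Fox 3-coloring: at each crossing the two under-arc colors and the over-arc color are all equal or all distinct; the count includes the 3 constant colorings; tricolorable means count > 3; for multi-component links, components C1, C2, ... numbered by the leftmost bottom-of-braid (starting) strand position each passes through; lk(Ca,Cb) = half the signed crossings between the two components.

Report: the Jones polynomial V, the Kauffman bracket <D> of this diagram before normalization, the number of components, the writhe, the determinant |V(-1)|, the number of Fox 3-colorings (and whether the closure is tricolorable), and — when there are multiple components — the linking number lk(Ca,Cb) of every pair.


V = t^-5 - 2t^-4 + 2t^-3 - 2t^-2 + 2t^-1 - 1 + t
<D> = A^-16 - A^-12 + 2A^-8 - 2A^-4 + 2 - 2A^4 + A^8 (w = -4)
1 component over 14 crossings, w = -4
3 Fox colorings among 3^14, |V(-1)| = 11: not tricolorable
why: det 11 = |V(-1)|; not divisible by 3, so not tricolorable


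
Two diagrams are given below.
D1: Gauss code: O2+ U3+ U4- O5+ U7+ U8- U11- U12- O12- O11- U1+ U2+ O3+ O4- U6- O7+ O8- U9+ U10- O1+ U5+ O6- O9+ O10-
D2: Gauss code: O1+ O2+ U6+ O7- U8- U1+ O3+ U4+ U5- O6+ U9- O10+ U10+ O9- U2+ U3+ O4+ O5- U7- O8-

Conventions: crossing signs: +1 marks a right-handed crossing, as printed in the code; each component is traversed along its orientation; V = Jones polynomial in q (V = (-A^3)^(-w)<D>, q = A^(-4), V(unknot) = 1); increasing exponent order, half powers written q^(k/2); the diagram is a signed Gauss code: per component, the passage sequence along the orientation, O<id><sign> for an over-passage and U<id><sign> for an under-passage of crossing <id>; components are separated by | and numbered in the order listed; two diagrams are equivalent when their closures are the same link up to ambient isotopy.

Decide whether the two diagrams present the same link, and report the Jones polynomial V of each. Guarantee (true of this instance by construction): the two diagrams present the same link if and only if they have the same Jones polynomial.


equivalent: yes
V(D1) = 1  (w 0, c 12, <D> = 1)
V(D2) = 1  [10 crossings, <D> = A^6, w = +2]
key observation: Reidemeister moves carry D1 (12 crossings) to D2 (10)


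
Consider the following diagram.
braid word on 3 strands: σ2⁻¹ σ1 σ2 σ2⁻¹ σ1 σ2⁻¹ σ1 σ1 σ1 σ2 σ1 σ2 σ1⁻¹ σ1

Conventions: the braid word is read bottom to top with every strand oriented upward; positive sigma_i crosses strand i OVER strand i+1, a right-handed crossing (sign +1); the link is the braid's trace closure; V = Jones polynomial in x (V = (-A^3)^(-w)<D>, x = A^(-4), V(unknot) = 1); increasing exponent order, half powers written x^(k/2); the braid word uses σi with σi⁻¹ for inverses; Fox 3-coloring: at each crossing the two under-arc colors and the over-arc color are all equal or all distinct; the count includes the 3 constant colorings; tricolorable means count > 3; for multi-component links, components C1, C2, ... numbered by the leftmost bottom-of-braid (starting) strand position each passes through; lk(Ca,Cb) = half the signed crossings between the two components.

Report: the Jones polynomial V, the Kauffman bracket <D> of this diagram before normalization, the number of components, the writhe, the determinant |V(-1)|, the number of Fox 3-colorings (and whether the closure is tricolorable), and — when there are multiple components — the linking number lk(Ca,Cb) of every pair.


V = x^2 + 2x^4 - 2x^5 + x^6 - 2x^7 + x^8
<D> = A^-14 - 2A^-10 + A^-6 - 2A^-2 + 2A^2 + A^10 (w = +6)
1 component over 14 crossings, w = +6
27 Fox colorings among 3^14, |V(-1)| = 9: tricolorable
why: the span of V is 6, forcing >= 6 crossings in any diagram


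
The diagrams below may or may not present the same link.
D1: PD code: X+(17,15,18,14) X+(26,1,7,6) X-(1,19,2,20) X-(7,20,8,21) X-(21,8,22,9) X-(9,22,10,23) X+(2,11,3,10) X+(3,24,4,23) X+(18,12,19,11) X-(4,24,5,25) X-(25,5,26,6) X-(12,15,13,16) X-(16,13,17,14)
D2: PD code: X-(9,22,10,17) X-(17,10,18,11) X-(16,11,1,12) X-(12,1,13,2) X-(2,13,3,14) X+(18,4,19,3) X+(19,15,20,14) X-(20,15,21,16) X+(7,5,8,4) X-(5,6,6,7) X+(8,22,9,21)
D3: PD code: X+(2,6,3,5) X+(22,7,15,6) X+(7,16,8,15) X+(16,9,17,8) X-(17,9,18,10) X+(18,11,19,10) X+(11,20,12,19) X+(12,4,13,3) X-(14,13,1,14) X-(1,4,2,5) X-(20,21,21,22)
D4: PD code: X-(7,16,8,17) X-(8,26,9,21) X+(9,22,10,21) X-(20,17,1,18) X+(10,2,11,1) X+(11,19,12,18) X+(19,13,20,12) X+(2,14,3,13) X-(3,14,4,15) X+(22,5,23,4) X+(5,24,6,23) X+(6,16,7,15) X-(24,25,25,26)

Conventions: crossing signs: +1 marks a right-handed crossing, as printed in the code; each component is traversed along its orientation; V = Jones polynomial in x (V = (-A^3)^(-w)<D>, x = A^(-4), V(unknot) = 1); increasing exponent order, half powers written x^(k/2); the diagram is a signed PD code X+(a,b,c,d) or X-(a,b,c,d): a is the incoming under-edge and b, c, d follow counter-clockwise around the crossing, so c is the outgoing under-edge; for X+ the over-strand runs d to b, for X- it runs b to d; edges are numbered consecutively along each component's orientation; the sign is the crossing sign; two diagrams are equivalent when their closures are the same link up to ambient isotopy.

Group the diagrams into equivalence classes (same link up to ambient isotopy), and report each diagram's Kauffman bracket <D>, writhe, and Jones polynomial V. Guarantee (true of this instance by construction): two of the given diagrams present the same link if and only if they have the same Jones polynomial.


grouping into links: {D1, D2} | {D3} | {D4}
V(D1) = x^(-9/2) - x^(-5/2) - x^(-3/2) - x^(-1/2)  (w -3, c 13, <D> = A^-7 + A^-3 + A - A^9)
D2 (bracket A^-7 + A^-3 + A - A^9; 11 crossings at w = -3): V = x^(-9/2) - x^(-5/2) - x^(-3/2) - x^(-1/2)
V(D3) = -x^(3/2) - x^(7/2) + x^(9/2) - x^(11/2)  (w +3, c 11, <D> = A^-13 - A^-9 + A^-5 + A^3)
D4 (bracket A^-1 + A^7; 13 crossings at w = +3): V = -x^(1/2) - x^(5/2)
key observation: 3 values of V(x) split the 4 diagrams


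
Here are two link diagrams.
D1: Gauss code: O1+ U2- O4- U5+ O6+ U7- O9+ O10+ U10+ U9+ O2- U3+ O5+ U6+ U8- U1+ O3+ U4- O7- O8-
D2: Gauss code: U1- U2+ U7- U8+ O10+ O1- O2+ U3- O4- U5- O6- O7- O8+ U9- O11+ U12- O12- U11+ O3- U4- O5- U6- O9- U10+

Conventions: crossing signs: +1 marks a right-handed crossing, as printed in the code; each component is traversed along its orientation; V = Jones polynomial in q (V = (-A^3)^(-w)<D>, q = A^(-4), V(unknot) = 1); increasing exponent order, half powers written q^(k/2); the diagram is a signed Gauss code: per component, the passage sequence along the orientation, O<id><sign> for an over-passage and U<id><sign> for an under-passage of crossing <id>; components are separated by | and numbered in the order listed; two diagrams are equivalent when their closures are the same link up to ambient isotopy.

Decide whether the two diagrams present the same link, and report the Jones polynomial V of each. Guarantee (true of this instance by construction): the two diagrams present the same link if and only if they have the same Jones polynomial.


equivalent: no
V(D1) = -q^-3 + 2q^-2 - 2q^-1 + 3 - 2q + 2q^2 - q^3  (w +2, c 10, <D> = -A^-6 + 2A^-2 - 2A^2 + 3A^6 - 2A^10 + 2A^14 - A^18)
V(D2) = -q^-7 + q^-6 - q^-5 + q^-4 + q^-2  [12 crossings, <D> = A^-4 + A^4 - A^8 + A^12 - A^16, w = -4]
key observation: comparing 2 Jones polynomials yields 2 groups


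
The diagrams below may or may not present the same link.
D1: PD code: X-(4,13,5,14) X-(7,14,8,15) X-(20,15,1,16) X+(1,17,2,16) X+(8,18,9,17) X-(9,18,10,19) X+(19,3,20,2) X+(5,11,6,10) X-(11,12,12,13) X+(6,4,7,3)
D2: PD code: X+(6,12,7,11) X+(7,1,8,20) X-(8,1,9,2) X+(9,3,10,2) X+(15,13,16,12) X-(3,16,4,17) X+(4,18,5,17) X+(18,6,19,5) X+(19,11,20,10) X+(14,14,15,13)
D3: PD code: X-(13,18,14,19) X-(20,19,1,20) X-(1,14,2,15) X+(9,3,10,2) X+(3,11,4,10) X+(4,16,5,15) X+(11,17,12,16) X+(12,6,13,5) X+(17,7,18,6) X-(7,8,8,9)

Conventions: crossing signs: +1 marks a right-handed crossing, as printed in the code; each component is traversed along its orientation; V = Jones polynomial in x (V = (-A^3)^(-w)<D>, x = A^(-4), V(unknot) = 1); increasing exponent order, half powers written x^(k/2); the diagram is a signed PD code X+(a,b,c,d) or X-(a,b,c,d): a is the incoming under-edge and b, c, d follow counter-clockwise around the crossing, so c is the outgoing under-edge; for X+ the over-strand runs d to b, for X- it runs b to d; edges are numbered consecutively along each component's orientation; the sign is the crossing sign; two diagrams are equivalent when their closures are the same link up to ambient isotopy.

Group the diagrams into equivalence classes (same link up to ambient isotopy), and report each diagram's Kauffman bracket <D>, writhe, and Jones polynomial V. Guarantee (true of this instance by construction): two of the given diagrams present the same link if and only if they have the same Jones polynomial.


grouping into links: {D1} | {D2} | {D3}
V(D1) = 1  (w 0, c 10, <D> = 1)
D2 (bracket -A^2 + A^6 + A^14; 10 crossings at w = +6): V = x + x^3 - x^4
D3 (bracket -A^-18 + A^-14 - A^-10 + 2A^-6 - A^-2 + A^2; 10 crossings at w = +2): V = x - x^2 + 2x^3 - x^4 + x^5 - x^6
why: 3 classes among 3 diagrams; unequal V(x) rules out equality


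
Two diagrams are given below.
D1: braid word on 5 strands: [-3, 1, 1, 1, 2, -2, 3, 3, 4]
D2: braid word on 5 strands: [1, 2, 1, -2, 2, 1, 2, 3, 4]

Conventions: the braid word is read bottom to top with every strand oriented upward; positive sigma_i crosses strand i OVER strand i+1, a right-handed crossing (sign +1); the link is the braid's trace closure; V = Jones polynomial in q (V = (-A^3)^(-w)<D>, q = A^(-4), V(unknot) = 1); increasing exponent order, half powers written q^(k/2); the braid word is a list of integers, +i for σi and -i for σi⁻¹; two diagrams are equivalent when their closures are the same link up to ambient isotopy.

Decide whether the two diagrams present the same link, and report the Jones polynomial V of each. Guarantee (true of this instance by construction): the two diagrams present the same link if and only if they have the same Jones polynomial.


equivalent: no
D1 (bracket -A^-3 + A^5 + A^9 + A^13; 9 crossings at w = +5): V = -q^(1/2) - q^(3/2) - q^(5/2) + q^(9/2)
V(D2) = -q^(3/2) - q^(7/2) + q^(9/2) - q^(11/2)  [9 crossings, <D> = A^-1 - A^3 + A^7 + A^15, w = +7]
observation: comparing 2 Jones polynomials yields 2 groups


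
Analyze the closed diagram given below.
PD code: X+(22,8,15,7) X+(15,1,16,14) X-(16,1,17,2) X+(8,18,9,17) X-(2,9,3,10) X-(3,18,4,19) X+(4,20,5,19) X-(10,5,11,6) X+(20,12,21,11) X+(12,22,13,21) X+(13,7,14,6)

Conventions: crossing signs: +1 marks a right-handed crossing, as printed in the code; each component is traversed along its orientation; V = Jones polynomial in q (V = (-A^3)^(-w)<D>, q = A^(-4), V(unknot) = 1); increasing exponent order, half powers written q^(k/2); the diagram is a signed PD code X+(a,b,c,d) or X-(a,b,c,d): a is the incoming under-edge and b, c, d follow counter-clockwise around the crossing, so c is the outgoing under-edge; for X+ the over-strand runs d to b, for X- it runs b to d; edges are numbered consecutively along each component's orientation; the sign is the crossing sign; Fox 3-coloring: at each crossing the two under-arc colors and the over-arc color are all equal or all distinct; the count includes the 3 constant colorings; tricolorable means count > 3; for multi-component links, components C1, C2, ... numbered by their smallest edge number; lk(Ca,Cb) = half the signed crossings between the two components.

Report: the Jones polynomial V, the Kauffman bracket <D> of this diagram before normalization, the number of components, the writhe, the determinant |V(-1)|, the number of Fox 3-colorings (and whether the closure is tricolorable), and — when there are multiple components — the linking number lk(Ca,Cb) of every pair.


V(q) = -q^(1/2) + q^(3/2) - q^(5/2) - q^(9/2)
bracket: A^-9 + A^-1 - A^3 + A^7, w = +3
2 components, writhe +3, over 11 crossings
lk(C1,C2) = +2
det 4, colorings 3 of 3^11 — not tricolorable
observation: w = +3 (over 11 crossings) is diagram-only; (-A^3)^(-3) removes it from V


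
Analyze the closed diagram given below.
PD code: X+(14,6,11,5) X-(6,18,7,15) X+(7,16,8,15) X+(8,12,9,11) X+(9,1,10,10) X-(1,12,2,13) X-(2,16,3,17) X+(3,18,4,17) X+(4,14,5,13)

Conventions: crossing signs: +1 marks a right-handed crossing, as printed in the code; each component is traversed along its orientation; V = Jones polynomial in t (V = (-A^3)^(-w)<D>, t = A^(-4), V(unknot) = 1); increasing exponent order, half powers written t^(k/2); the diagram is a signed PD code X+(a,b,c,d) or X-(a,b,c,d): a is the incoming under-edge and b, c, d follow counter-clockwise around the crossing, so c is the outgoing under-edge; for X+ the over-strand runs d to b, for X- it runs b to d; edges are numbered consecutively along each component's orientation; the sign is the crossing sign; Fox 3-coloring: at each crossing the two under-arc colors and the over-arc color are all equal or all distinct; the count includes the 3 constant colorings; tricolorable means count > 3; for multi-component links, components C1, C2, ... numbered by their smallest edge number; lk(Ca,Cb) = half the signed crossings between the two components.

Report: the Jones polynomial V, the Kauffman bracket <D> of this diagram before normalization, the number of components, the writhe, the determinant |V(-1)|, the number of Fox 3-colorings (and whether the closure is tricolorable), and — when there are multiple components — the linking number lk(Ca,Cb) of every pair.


Jones polynomial: V(t) = 1 + t + t^2 + t^3
<D> = -A^-3 - A - A^5 - A^9; writhe +3
components 3, writhe +3 (9 crossings)
linking number lk(C1,C2) = +1
lk(C1,C3): 0
lk(C2,C3) = 0
3-colorings: 9 of 3^10, det 0 — tricolorable
note: |V(-1)| = 0: so tricolorable, since 3 divides 0


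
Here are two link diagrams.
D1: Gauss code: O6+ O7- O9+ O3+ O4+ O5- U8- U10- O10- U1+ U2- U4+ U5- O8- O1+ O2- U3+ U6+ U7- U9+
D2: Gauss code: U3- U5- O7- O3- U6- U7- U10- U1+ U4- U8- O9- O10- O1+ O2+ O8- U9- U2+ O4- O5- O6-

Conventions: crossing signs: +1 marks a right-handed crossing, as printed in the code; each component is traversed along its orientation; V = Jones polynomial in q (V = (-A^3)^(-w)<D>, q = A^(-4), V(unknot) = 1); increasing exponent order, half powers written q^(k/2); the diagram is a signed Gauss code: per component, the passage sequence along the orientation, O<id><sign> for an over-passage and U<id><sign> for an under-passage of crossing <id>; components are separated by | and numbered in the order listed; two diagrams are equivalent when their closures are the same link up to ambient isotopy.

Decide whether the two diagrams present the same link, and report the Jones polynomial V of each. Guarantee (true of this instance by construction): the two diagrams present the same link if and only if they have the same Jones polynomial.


equivalent: no
V(D1) = 1  (w 0, c 10, <D> = 1)
V(D2) = -q^-4 + q^-3 + q^-1  (w -6, c 10, <D> = A^-14 + A^-6 - A^-2)
why: comparing 2 Jones polynomials yields 2 groups


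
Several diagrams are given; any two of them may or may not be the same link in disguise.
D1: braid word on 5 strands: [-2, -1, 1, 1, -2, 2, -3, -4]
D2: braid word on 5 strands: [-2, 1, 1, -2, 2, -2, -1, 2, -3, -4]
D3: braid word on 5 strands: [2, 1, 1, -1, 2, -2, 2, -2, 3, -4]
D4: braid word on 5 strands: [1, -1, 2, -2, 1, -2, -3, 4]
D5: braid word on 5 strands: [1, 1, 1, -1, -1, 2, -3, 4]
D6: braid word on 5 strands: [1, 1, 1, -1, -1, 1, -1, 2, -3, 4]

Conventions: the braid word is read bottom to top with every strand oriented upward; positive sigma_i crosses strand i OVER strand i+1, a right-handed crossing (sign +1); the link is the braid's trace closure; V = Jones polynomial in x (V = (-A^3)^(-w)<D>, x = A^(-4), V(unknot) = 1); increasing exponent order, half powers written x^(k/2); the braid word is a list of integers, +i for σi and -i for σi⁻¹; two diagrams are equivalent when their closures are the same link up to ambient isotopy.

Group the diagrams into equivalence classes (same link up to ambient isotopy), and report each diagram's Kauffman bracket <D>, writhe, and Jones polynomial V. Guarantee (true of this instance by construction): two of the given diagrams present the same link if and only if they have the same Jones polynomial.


classes: {D1, D2, D3, D4, D5, D6}
V(D1) = 1  [8 crossings, <D> = A^-6, w = -2]
V(D2) = 1  [10 crossings, <D> = A^-6, w = -2]
D3 (bracket A^6; 10 crossings at w = +2): V = 1
V(D4) = 1  (w 0, c 8, <D> = 1)
V(D5) = 1  (w +2, c 8, <D> = A^6)
V(D6) = 1  [10 crossings, <D> = A^6, w = +2]
note: one V(x) for all 6 diagrams — one class (guaranteed)


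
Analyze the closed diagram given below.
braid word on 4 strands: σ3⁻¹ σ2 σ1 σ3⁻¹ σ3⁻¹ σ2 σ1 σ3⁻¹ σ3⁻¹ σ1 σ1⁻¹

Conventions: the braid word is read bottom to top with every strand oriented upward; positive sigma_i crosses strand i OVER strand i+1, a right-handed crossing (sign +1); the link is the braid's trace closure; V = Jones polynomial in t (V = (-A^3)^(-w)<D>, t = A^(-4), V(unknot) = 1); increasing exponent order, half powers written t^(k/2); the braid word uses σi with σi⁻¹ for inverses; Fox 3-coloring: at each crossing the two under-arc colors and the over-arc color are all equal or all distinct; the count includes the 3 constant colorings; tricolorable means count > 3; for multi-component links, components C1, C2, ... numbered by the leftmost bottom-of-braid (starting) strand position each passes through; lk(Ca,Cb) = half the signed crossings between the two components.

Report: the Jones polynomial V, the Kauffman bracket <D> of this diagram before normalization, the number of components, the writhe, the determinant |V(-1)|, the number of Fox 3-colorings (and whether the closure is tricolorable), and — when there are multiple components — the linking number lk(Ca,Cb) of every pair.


Jones polynomial: V(t) = -t^-6 + 2t^-5 - 4t^-4 + 5t^-3 - 4t^-2 + 5t^-1 - 3 + 2t - t^2
<D> = A^-11 - 2A^-7 + 3A^-3 - 5A + 4A^5 - 5A^9 + 4A^13 - 2A^17 + A^21; writhe -1
components 1, writhe -1 (11 crossings)
3-colorings: 9 of 3^11, det 27 — tricolorable
note: w = -1 (over 11 crossings) is diagram-only; (-A^3)^(1) removes it from V


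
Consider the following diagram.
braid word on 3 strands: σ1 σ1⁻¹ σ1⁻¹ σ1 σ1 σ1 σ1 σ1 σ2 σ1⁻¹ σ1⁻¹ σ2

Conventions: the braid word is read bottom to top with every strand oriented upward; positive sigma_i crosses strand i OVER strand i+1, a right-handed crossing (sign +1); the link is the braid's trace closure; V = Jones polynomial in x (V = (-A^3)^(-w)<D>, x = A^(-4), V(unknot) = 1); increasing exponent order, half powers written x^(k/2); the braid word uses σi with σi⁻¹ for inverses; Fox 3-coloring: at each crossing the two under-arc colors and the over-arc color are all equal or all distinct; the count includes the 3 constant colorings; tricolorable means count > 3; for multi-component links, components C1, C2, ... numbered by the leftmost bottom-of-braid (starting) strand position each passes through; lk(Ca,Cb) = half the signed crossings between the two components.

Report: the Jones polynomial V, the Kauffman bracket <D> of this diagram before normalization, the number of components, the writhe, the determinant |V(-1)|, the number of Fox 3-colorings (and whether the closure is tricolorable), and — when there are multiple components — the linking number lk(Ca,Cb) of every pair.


V(x) = 2x - x^2 + 3x^3 - 2x^4 + 2x^5 - x^6 + x^7
bracket: A^-16 - A^-12 + 2A^-8 - 2A^-4 + 3 - A^4 + 2A^8, w = +4
3 components, writhe +4, over 12 crossings
lk(C1,C2) = +2
linking number lk(C1,C3) = -1
lk(C2,C3): +1
det 12, colorings 9 of 3^12 — tricolorable
observation: det 12 = |V(-1)|; divisible by 3, so tricolorable


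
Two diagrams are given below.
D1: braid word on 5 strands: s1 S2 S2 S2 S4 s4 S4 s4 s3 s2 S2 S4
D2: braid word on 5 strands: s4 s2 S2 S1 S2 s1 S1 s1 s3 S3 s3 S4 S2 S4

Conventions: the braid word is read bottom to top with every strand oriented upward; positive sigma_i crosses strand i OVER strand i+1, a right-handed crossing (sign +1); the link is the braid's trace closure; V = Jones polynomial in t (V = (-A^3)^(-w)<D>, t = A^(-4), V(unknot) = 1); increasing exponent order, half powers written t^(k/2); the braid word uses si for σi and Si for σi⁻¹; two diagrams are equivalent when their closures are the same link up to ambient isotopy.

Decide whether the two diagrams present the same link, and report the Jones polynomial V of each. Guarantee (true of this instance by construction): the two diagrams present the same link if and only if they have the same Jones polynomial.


equivalent: no
D1 (bracket A^-2 + A^6 - A^10; 12 crossings at w = -2): V = -t^-4 + t^-3 + t^-1
D2 (bracket A^-6; 14 crossings at w = -2): V = 1
key observation: 2 classes among 2 diagrams; unequal V(t) rules out equality


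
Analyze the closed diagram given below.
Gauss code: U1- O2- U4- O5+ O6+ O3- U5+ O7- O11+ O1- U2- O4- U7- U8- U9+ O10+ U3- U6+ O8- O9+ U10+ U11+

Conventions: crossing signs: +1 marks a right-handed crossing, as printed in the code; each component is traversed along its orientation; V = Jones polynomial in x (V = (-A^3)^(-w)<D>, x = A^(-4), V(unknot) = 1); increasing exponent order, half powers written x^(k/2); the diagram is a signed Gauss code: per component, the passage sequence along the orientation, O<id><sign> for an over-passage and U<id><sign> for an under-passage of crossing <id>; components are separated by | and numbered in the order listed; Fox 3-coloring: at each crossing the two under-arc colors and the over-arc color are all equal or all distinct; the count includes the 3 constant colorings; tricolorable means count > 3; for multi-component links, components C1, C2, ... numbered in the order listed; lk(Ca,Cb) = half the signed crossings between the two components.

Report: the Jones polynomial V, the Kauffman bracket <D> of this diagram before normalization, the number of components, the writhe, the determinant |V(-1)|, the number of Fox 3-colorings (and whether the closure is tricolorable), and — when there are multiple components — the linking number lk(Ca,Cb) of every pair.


V(x) = -x^-4 + x^-3 + x^-1
bracket: -A - A^9 + A^13, w = -1
1 component, writhe -1, over 11 crossings
det 3, colorings 9 of 3^11 — tricolorable
observation: w = -1 (over 11 crossings) is diagram-only; (-A^3)^(1) removes it from V


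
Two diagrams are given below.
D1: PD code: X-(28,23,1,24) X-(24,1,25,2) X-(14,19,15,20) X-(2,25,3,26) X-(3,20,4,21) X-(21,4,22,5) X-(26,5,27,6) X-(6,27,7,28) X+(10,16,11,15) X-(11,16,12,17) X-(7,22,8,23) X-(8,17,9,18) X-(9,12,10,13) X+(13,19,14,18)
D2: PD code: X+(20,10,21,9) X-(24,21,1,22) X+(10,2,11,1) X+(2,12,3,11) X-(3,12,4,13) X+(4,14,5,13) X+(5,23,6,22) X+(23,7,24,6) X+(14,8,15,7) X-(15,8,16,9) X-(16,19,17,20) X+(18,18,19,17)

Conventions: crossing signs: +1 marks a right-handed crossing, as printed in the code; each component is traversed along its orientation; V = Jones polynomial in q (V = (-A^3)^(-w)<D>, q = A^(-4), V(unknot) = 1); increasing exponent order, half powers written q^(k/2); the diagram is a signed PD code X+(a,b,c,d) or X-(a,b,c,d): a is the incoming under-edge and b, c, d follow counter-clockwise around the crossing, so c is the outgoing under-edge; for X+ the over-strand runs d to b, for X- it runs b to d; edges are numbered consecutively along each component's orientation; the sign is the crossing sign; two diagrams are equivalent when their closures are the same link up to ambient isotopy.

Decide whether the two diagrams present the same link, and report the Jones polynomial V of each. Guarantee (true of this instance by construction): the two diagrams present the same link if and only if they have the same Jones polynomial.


same link: no
V(D1) = -q^-8 + q^-5 + q^-3  [14 crossings, <D> = A^-18 + A^-10 - A^2, w = -10]
D2 (bracket -A^-12 + A^-8 - A^-4 + 2 - A^4 + A^8; 12 crossings at w = +4): V = q - q^2 + 2q^3 - q^4 + q^5 - q^6
note: V(q) takes 2 values over 2 diagrams, fixing the grouping


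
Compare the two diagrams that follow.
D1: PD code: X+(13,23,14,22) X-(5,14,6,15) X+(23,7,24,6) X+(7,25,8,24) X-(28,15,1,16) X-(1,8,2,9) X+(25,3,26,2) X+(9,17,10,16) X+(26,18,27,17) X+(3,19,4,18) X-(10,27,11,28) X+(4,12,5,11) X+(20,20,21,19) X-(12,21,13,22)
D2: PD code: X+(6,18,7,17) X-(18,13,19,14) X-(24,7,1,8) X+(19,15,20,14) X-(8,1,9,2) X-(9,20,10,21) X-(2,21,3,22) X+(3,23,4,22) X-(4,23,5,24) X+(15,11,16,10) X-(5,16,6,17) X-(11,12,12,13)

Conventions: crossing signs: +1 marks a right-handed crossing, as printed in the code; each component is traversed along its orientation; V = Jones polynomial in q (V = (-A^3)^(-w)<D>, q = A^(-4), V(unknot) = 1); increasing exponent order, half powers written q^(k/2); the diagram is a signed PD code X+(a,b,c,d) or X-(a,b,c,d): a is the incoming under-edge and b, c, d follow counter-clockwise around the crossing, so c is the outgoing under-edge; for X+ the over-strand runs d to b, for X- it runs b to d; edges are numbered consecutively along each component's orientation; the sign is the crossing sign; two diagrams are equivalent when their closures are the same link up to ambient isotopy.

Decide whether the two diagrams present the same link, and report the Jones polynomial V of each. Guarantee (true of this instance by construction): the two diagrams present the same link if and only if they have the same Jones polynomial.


equivalent: no
V(D1) = q^-1 - 1 + 2q - 2q^2 + 2q^3 - 2q^4 + q^5  (w +4, c 14, <D> = A^-8 - 2A^-4 + 2 - 2A^4 + 2A^8 - A^12 + A^16)
V(D2) = -q^-4 + q^-3 + q^-1  (w -4, c 12, <D> = A^-8 + 1 - A^4)
why: 2 classes among 2 diagrams; unequal V(q) rules out equality


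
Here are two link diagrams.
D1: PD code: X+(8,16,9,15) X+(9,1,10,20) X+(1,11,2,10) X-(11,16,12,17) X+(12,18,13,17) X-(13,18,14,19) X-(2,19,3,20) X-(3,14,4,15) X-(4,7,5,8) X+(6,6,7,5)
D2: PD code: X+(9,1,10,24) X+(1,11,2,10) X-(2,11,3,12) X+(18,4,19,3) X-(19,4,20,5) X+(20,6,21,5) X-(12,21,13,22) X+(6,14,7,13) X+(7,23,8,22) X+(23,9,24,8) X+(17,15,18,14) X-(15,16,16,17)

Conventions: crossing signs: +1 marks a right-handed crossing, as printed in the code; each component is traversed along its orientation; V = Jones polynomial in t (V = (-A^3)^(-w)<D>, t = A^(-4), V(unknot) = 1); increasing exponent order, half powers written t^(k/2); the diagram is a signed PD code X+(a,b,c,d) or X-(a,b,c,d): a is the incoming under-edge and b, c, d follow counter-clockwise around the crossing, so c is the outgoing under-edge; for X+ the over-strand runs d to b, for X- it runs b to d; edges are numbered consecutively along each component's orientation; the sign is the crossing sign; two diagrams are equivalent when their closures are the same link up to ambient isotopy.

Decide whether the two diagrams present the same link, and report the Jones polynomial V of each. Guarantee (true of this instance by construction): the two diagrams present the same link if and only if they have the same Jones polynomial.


equivalent: no
D1 (bracket 1; 10 crossings at w = 0): V = 1
V(D2) = t - t^2 + 2t^3 - t^4 + t^5 - t^6  (w +4, c 12, <D> = -A^-12 + A^-8 - A^-4 + 2 - A^4 + A^8)
key observation: 2 classes among 2 diagrams; unequal V(t) rules out equality


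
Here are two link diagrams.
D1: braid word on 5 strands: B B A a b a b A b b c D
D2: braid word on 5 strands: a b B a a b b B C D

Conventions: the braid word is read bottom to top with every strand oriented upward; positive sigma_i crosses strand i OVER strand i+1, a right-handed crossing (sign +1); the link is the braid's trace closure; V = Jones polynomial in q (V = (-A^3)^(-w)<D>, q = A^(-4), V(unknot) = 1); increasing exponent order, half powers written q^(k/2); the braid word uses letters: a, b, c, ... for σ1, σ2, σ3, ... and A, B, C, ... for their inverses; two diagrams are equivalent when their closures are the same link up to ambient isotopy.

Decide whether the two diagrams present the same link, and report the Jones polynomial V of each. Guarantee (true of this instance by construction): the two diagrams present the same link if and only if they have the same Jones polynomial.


equivalent: no
V(D1) = 1  (w +2, c 12, <D> = A^6)
D2 (bracket -A^-10 + A^-6 + A^2; 10 crossings at w = +2): V = q + q^3 - q^4
why: 2 classes among 2 diagrams; unequal V(q) rules out equality


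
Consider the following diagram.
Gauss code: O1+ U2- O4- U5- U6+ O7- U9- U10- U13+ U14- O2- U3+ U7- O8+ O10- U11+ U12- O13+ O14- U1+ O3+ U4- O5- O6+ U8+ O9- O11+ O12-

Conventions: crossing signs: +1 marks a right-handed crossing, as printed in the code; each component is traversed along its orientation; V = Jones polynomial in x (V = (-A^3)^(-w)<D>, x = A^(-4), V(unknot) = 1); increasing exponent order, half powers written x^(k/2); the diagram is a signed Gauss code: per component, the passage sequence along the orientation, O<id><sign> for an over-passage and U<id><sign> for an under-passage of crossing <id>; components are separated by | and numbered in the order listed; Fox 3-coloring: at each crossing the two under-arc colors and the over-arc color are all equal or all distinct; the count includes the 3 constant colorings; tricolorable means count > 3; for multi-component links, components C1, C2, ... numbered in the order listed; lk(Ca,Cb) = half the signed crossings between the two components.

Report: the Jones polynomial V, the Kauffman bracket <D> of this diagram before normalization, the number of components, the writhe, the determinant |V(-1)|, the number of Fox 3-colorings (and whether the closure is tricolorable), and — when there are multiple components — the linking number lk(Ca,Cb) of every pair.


V(x) = -x^-5 + x^-4 - x^-3 + 2x^-2 - x^-1 + 2 - x
bracket: -A^-10 + 2A^-6 - A^-2 + 2A^2 - A^6 + A^10 - A^14, w = -2
1 component, writhe -2, over 14 crossings
det 9, colorings 9 of 3^14 — tricolorable
observation: w = -2 (over 14 crossings) is diagram-only; (-A^3)^(2) removes it from V


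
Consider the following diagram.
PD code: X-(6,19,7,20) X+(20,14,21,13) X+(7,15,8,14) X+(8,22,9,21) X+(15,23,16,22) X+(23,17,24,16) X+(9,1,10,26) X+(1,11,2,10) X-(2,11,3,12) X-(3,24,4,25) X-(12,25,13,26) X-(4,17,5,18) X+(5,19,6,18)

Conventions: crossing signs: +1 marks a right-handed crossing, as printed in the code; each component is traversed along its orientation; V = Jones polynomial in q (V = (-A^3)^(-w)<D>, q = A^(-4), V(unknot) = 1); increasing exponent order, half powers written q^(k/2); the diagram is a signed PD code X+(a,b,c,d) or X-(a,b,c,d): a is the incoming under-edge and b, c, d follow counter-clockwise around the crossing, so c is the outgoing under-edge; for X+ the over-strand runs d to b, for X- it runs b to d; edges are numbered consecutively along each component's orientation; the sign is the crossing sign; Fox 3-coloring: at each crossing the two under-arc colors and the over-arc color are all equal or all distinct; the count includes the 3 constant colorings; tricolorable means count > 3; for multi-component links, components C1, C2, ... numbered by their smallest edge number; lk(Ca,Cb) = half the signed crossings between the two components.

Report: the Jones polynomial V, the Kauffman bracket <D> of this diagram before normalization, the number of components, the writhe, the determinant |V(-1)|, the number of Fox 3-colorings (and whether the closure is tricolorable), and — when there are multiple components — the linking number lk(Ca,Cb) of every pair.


V(q) = q + q^3 - q^4
bracket: A^-7 - A^-3 - A^5, w = +3
1 component, writhe +3, over 13 crossings
det 3, colorings 9 of 3^13 — tricolorable
observation: V spans 3 powers of q: at least 3 crossings in any diagram


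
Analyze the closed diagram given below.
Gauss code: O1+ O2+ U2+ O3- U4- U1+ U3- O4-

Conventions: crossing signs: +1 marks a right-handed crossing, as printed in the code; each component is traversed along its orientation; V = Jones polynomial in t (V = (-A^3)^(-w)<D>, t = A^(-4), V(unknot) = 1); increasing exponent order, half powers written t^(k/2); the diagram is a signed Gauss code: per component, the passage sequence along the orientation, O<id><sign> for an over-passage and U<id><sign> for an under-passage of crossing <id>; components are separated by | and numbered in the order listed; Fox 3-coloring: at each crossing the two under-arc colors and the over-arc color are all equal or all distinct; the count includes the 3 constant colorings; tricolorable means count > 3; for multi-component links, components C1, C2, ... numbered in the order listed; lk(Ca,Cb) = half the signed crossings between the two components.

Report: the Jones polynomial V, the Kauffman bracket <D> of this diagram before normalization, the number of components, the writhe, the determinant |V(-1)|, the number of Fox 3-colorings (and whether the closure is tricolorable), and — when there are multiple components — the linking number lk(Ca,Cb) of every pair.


V(t) = 1
bracket: 1, w = 0
1 component, writhe 0, over 4 crossings
det 1, colorings 3 of 3^4 — not tricolorable
observation: |V(-1)| = 1: so not tricolorable, since 3 does not divide 1


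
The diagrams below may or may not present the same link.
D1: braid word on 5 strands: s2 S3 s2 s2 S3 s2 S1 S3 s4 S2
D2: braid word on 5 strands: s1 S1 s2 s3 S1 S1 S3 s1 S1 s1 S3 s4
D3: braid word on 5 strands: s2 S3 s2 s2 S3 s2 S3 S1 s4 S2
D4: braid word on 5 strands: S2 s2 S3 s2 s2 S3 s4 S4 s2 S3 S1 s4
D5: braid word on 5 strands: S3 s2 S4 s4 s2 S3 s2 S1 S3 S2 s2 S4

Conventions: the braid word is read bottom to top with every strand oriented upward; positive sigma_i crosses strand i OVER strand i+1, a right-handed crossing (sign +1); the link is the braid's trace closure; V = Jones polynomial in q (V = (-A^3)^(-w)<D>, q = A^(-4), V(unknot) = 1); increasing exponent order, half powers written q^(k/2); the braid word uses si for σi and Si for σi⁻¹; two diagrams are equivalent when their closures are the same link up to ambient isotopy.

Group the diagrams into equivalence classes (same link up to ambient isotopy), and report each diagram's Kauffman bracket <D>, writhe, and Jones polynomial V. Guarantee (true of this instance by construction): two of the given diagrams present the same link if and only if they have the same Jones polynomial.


grouping into links: {D1, D3, D4, D5} | {D2}
V(D1) = -q^-3 + 2q^-2 - 2q^-1 + 3 - 2q + 2q^2 - q^3  (w 0, c 10, <D> = -A^-12 + 2A^-8 - 2A^-4 + 3 - 2A^4 + 2A^8 - A^12)
D2 (bracket 1; 12 crossings at w = 0): V = 1
V(D3) = -q^-3 + 2q^-2 - 2q^-1 + 3 - 2q + 2q^2 - q^3  (w 0, c 10, <D> = -A^-12 + 2A^-8 - 2A^-4 + 3 - 2A^4 + 2A^8 - A^12)
D4 (bracket -A^-12 + 2A^-8 - 2A^-4 + 3 - 2A^4 + 2A^8 - A^12; 12 crossings at w = 0): V = -q^-3 + 2q^-2 - 2q^-1 + 3 - 2q + 2q^2 - q^3
V(D5) = -q^-3 + 2q^-2 - 2q^-1 + 3 - 2q + 2q^2 - q^3  [12 crossings, <D> = -A^-18 + 2A^-14 - 2A^-10 + 3A^-6 - 2A^-2 + 2A^2 - A^6, w = -2]
key observation: 2 classes among 5 diagrams; unequal V(q) rules out equality


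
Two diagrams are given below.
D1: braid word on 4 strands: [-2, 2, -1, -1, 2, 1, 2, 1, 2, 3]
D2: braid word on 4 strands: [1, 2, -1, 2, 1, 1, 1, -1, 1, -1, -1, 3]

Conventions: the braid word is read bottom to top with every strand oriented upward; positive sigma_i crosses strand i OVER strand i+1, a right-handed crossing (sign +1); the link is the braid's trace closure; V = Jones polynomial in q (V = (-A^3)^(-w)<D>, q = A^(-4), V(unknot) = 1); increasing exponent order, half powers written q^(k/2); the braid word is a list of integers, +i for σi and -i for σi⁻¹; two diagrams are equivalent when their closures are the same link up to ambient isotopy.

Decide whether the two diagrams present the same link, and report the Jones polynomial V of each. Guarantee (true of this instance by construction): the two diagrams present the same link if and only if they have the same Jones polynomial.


equivalent: yes
V(D1) = -q^(1/2) + q^(3/2) - q^(5/2) - q^(9/2)  (w +4, c 10, <D> = -A^-6 - A^2 + A^6 - A^10)
V(D2) = -q^(1/2) + q^(3/2) - q^(5/2) - q^(9/2)  [12 crossings, <D> = -A^-6 - A^2 + A^6 - A^10, w = +4]
key observation: all 2 diagrams share one V(q), hence one class
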